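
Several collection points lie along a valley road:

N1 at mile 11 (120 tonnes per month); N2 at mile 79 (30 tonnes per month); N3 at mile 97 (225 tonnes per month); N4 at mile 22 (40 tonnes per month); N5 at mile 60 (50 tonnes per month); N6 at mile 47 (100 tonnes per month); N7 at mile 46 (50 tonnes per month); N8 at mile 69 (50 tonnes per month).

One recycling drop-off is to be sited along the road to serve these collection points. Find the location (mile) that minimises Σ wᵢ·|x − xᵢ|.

For a sum of weighted absolute distances on a line, the optimum is the weighted median (not the mean). Total weight W = 665; half-weight = 332.5.
Sort by position and accumulate weight:
  mile 11 (N1, w=120) → cum 120
  mile 22 (N4, w=40) → cum 160
  mile 46 (N7, w=50) → cum 210
  mile 47 (N6, w=100) → cum 310
  mile 60 (N5, w=50) → cum 360  ≥ 332.5 → median here
  mile 69 (N8, w=50) → cum 410
  mile 79 (N2, w=30) → cum 440
  mile 97 (N3, w=225) → cum 665
Optimal location: mile 60.

x = 60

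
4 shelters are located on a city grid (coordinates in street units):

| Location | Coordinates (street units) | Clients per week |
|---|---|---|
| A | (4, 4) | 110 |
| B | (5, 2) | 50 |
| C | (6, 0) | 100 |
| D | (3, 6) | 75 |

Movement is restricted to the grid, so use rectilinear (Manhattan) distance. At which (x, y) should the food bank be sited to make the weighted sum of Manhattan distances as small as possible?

Manhattan distance separates: Σwᵢ(|x−xᵢ|+|y−yᵢ|) = Σwᵢ|x−xᵢ| + Σwᵢ|y−yᵢ|, so x and y are optimised independently as 1-D weighted medians.
Total weight W = 335; half = 167.5.
x-coordinate, sorted with cumulative weight:
  x=3 (D, w=75) cum 75
  x=4 (A, w=110) cum 185  ← median
  x=5 (B, w=50) cum 235
  x=6 (C, w=100) cum 335
⇒ x* = 4
y-coordinate, sorted with cumulative weight:
  y=0 (C, w=100) cum 100
  y=2 (B, w=50) cum 150
  y=4 (A, w=110) cum 260  ← median
  y=6 (D, w=75) cum 335
⇒ y* = 4

(4, 4)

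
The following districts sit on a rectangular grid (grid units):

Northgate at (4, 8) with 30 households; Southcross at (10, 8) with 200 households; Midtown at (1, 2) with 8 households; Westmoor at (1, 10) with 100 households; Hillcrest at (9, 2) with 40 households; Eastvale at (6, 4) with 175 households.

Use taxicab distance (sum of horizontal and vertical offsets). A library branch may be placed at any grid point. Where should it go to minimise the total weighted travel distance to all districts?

(6, 8)

Manhattan distance separates: Σwᵢ(|x−xᵢ|+|y−yᵢ|) = Σwᵢ|x−xᵢ| + Σwᵢ|y−yᵢ|, so x and y are optimised independently as 1-D weighted medians.
Total weight W = 553; half = 276.5.
x-coordinate, sorted with cumulative weight:
  x=1 (Midtown, w=8) cum 8
  x=1 (Westmoor, w=100) cum 108
  x=4 (Northgate, w=30) cum 138
  x=6 (Eastvale, w=175) cum 313  ← median
  x=9 (Hillcrest, w=40) cum 353
  x=10 (Southcross, w=200) cum 553
⇒ x* = 6
y-coordinate, sorted with cumulative weight:
  y=2 (Midtown, w=8) cum 8
  y=2 (Hillcrest, w=40) cum 48
  y=4 (Eastvale, w=175) cum 223
  y=8 (Northgate, w=30) cum 253
  y=8 (Southcross, w=200) cum 453  ← median
  y=10 (Westmoor, w=100) cum 553
⇒ y* = 8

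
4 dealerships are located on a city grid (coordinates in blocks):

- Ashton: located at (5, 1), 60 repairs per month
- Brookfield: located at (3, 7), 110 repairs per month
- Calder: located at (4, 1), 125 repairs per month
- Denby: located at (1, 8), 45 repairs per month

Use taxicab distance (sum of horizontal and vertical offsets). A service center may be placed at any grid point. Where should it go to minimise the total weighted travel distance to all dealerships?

(4, 1)

Manhattan distance separates: Σwᵢ(|x−xᵢ|+|y−yᵢ|) = Σwᵢ|x−xᵢ| + Σwᵢ|y−yᵢ|, so x and y are optimised independently as 1-D weighted medians.
Total weight W = 340; half = 170.
x-coordinate, sorted with cumulative weight:
  x=1 (Denby, w=45) cum 45
  x=3 (Brookfield, w=110) cum 155
  x=4 (Calder, w=125) cum 280  ← median
  x=5 (Ashton, w=60) cum 340
⇒ x* = 4
y-coordinate, sorted with cumulative weight:
  y=1 (Ashton, w=60) cum 60
  y=1 (Calder, w=125) cum 185  ← median
  y=7 (Brookfield, w=110) cum 295
  y=8 (Denby, w=45) cum 340
⇒ y* = 1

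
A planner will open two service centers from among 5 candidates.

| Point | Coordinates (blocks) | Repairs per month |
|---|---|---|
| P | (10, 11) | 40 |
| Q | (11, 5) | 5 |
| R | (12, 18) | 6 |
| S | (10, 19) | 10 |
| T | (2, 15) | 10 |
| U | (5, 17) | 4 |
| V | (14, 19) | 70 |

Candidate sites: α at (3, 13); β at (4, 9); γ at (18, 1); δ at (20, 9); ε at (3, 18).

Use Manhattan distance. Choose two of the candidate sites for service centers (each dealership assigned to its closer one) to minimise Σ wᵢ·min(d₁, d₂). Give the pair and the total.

{β, ε}, total 1401

Evaluate every pair (each demand assigned to the nearer of the two):
  {β, ε}: total = 1401
  {α, ε}: total = 1456
  {δ, ε}: total = 1571
  {γ, ε}: total = 1641
  {α, δ}: total = 1813
  {α, β}: total = 1833
  {α, γ}: total = 1873
  {β, δ}: total = 1873
  {β, γ}: total = 2153
  {γ, δ}: total = 2289
Best pair: {β, ε} with total 1401.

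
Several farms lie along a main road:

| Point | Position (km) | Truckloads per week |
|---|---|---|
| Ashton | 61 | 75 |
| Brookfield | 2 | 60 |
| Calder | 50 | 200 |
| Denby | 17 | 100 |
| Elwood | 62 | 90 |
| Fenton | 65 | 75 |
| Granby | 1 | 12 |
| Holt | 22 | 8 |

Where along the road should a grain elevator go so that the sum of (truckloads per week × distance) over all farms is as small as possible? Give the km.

x = 50

For a sum of weighted absolute distances on a line, the optimum is the weighted median (not the mean). Total weight W = 620; half-weight = 310.
Sort by position and accumulate weight:
  km 1 (Granby, w=12) → cum 12
  km 2 (Brookfield, w=60) → cum 72
  km 17 (Denby, w=100) → cum 172
  km 22 (Holt, w=8) → cum 180
  km 50 (Calder, w=200) → cum 380  ≥ 310 → median here
  km 61 (Ashton, w=75) → cum 455
  km 62 (Elwood, w=90) → cum 545
  km 65 (Fenton, w=75) → cum 620
Optimal location: km 50.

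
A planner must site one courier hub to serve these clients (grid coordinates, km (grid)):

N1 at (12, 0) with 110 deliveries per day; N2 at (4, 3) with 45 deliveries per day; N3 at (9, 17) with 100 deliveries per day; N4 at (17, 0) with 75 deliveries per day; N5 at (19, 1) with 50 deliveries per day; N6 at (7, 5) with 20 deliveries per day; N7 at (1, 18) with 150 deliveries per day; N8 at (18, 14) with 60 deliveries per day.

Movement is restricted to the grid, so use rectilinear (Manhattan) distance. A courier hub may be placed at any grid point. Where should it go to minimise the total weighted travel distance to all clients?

(9, 14)

Manhattan distance separates: Σwᵢ(|x−xᵢ|+|y−yᵢ|) = Σwᵢ|x−xᵢ| + Σwᵢ|y−yᵢ|, so x and y are optimised independently as 1-D weighted medians.
Total weight W = 610; half = 305.
x-coordinate, sorted with cumulative weight:
  x=1 (N7, w=150) cum 150
  x=4 (N2, w=45) cum 195
  x=7 (N6, w=20) cum 215
  x=9 (N3, w=100) cum 315  ← median
  x=12 (N1, w=110) cum 425
  x=17 (N4, w=75) cum 500
  x=18 (N8, w=60) cum 560
  x=19 (N5, w=50) cum 610
⇒ x* = 9
y-coordinate, sorted with cumulative weight:
  y=0 (N1, w=110) cum 110
  y=0 (N4, w=75) cum 185
  y=1 (N5, w=50) cum 235
  y=3 (N2, w=45) cum 280
  y=5 (N6, w=20) cum 300
  y=14 (N8, w=60) cum 360  ← median
  y=17 (N3, w=100) cum 460
  y=18 (N7, w=150) cum 610
⇒ y* = 14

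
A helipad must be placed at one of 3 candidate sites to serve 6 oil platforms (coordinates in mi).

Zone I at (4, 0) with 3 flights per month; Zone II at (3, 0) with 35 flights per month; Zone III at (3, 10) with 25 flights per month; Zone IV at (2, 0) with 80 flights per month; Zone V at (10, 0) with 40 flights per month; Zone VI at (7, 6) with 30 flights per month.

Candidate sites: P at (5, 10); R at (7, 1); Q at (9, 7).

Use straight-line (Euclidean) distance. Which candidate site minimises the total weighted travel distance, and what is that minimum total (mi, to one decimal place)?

R, total 1084.4 mi

Total weighted distance at each candidate:
  P (5, 10): total = 1853.7
  R (7, 1): total = 1084.4
  Q (9, 7): total = 1658.1
Minimum is at R with total 1084.4 mi.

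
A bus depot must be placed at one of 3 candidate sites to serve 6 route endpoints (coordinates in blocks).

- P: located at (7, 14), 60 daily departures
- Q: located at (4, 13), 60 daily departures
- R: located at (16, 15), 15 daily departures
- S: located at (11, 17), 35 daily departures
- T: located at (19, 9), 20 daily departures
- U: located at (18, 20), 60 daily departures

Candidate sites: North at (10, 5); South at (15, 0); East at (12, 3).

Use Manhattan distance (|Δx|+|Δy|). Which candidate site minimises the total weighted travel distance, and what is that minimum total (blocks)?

North, total 3895 blocks

Total weighted distance at each candidate:
  North (10, 5): total = 3895
  South (15, 0): total = 5375
  East (12, 3): total = 4445
Minimum is at North with total 3895 blocks.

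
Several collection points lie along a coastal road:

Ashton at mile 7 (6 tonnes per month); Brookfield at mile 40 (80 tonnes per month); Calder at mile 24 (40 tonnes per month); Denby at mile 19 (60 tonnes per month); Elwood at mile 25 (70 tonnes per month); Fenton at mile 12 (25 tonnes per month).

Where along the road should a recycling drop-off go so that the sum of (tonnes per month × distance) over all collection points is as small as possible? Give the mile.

x = 25

For a sum of weighted absolute distances on a line, the optimum is the weighted median (not the mean). Total weight W = 281; half-weight = 140.5.
Sort by position and accumulate weight:
  mile 7 (Ashton, w=6) → cum 6
  mile 12 (Fenton, w=25) → cum 31
  mile 19 (Denby, w=60) → cum 91
  mile 24 (Calder, w=40) → cum 131
  mile 25 (Elwood, w=70) → cum 201  ≥ 140.5 → median here
  mile 40 (Brookfield, w=80) → cum 281
Optimal location: mile 25.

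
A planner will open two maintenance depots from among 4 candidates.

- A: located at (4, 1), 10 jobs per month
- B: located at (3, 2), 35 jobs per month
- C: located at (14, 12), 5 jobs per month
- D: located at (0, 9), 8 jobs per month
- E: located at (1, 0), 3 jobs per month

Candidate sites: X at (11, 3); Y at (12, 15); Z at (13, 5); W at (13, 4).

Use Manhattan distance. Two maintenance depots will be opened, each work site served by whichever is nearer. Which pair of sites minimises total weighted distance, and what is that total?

Evaluate every pair (each demand assigned to the nearer of the two):
  {X, Y}: total = 605
  {X, Z}: total = 620
  {X, W}: total = 625
  {Y, W}: total = 757
  {Z, W}: total = 764
  {Y, Z}: total = 797
Best pair: {X, Y} with total 605.

{X, Y}, total 605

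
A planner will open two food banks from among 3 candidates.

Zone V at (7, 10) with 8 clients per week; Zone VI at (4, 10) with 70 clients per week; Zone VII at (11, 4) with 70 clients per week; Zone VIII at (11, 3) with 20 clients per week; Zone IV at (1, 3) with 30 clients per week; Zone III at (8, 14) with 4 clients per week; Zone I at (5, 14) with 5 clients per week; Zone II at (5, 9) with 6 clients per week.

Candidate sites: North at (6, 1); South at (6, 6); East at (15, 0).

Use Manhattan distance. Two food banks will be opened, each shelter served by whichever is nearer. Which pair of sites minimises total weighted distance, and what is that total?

Evaluate every pair (each demand assigned to the nearer of the two):
  {North, South}: total = 1409
  {South, East}: total = 1439
  {North, East}: total = 1944
Best pair: {North, South} with total 1409.

{North, South}, total 1409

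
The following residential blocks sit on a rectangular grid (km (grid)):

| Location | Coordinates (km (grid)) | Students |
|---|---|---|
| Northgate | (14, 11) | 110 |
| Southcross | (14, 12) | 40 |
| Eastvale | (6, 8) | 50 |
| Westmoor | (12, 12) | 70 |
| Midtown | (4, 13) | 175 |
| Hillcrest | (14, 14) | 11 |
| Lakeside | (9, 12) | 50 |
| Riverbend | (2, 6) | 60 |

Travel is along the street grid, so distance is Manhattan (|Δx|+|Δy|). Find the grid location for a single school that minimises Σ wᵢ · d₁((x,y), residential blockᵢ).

(6, 12)

Manhattan distance separates: Σwᵢ(|x−xᵢ|+|y−yᵢ|) = Σwᵢ|x−xᵢ| + Σwᵢ|y−yᵢ|, so x and y are optimised independently as 1-D weighted medians.
Total weight W = 566; half = 283.
x-coordinate, sorted with cumulative weight:
  x=2 (Riverbend, w=60) cum 60
  x=4 (Midtown, w=175) cum 235
  x=6 (Eastvale, w=50) cum 285  ← median
  x=9 (Lakeside, w=50) cum 335
  x=12 (Westmoor, w=70) cum 405
  x=14 (Northgate, w=110) cum 515
  x=14 (Southcross, w=40) cum 555
  x=14 (Hillcrest, w=11) cum 566
⇒ x* = 6
y-coordinate, sorted with cumulative weight:
  y=6 (Riverbend, w=60) cum 60
  y=8 (Eastvale, w=50) cum 110
  y=11 (Northgate, w=110) cum 220
  y=12 (Southcross, w=40) cum 260
  y=12 (Westmoor, w=70) cum 330  ← median
  y=12 (Lakeside, w=50) cum 380
  y=13 (Midtown, w=175) cum 555
  y=14 (Hillcrest, w=11) cum 566
⇒ y* = 12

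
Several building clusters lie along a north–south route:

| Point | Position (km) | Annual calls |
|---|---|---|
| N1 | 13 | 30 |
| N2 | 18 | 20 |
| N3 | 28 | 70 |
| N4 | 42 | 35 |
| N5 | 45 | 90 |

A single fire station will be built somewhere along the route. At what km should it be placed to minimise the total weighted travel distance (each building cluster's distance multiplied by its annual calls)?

x = 42

For a sum of weighted absolute distances on a line, the optimum is the weighted median (not the mean). Total weight W = 245; half-weight = 122.5.
Sort by position and accumulate weight:
  km 13 (N1, w=30) → cum 30
  km 18 (N2, w=20) → cum 50
  km 28 (N3, w=70) → cum 120
  km 42 (N4, w=35) → cum 155  ≥ 122.5 → median here
  km 45 (N5, w=90) → cum 245
Optimal location: km 42.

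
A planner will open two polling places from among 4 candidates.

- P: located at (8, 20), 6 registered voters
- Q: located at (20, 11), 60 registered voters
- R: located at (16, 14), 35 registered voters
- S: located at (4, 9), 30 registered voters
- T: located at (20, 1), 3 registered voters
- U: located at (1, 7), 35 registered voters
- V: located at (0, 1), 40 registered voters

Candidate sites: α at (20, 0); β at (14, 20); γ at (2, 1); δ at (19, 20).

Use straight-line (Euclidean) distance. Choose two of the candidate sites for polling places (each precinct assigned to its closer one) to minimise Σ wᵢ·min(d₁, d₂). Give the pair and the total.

Evaluate every pair (each demand assigned to the nearer of the two):
  {γ, δ}: total = 1438.4
  {β, γ}: total = 1500.6
  {α, γ}: total = 1832.4
  {α, β}: total = 2799.8
  {β, δ}: total = 2891.2
  {α, δ}: total = 2907.5
Best pair: {γ, δ} with total 1438.4.

{γ, δ}, total 1438.4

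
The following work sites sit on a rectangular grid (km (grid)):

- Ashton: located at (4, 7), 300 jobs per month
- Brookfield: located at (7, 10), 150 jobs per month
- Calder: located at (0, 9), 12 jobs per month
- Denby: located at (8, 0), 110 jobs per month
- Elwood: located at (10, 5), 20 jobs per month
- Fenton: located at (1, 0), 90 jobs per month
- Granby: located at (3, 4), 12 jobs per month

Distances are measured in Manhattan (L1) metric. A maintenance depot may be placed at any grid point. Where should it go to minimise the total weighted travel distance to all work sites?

Manhattan distance separates: Σwᵢ(|x−xᵢ|+|y−yᵢ|) = Σwᵢ|x−xᵢ| + Σwᵢ|y−yᵢ|, so x and y are optimised independently as 1-D weighted medians.
Total weight W = 694; half = 347.
x-coordinate, sorted with cumulative weight:
  x=0 (Calder, w=12) cum 12
  x=1 (Fenton, w=90) cum 102
  x=3 (Granby, w=12) cum 114
  x=4 (Ashton, w=300) cum 414  ← median
  x=7 (Brookfield, w=150) cum 564
  x=8 (Denby, w=110) cum 674
  x=10 (Elwood, w=20) cum 694
⇒ x* = 4
y-coordinate, sorted with cumulative weight:
  y=0 (Denby, w=110) cum 110
  y=0 (Fenton, w=90) cum 200
  y=4 (Granby, w=12) cum 212
  y=5 (Elwood, w=20) cum 232
  y=7 (Ashton, w=300) cum 532  ← median
  y=9 (Calder, w=12) cum 544
  y=10 (Brookfield, w=150) cum 694
⇒ y* = 7

(4, 7)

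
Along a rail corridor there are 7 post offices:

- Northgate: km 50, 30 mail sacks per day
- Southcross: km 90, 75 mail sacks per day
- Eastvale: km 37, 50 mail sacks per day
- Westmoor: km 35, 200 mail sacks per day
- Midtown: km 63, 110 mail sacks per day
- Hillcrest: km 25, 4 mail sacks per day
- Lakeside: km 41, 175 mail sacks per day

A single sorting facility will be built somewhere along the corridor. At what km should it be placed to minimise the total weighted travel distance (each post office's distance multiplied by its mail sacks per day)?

For a sum of weighted absolute distances on a line, the optimum is the weighted median (not the mean). Total weight W = 644; half-weight = 322.
Sort by position and accumulate weight:
  km 25 (Hillcrest, w=4) → cum 4
  km 35 (Westmoor, w=200) → cum 204
  km 37 (Eastvale, w=50) → cum 254
  km 41 (Lakeside, w=175) → cum 429  ≥ 322 → median here
  km 50 (Northgate, w=30) → cum 459
  km 63 (Midtown, w=110) → cum 569
  km 90 (Southcross, w=75) → cum 644
Optimal location: km 41.

x = 41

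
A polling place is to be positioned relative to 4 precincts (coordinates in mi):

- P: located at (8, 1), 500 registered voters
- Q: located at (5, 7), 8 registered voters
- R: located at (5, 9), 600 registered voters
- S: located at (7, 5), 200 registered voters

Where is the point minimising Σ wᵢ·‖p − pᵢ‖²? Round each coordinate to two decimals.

(6.45, 5.32)

The minimiser of Σwᵢ‖p−pᵢ‖² is the weighted centroid p* = (Σwᵢpᵢ)/(Σwᵢ).
Σwᵢ = 1308.
Σwᵢxᵢ = 500·8 + 8·5 + 600·5 + 200·7 = 8440.
Σwᵢyᵢ = 500·1 + 8·7 + 600·9 + 200·5 = 6956.
x* = 8440/1308 = 6.45, y* = 6956/1308 = 5.32.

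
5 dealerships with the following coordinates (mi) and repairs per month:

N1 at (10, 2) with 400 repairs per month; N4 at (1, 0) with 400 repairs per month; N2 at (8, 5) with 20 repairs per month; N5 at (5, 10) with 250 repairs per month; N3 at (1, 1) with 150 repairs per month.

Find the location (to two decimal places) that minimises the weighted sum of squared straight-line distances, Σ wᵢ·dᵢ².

(4.89, 2.91)

The minimiser of Σwᵢ‖p−pᵢ‖² is the weighted centroid p* = (Σwᵢpᵢ)/(Σwᵢ).
Σwᵢ = 1220.
Σwᵢxᵢ = 400·10 + 400·1 + 20·8 + 250·5 + 150·1 = 5960.
Σwᵢyᵢ = 400·2 + 400·0 + 20·5 + 250·10 + 150·1 = 3550.
x* = 5960/1220 = 4.89, y* = 3550/1220 = 2.91.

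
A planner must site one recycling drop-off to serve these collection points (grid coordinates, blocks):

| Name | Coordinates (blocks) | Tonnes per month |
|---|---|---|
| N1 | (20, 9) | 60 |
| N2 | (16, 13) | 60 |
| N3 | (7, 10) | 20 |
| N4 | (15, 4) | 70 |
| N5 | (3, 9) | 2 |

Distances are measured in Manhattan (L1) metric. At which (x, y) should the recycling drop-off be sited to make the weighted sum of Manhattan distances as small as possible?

(16, 9)

Manhattan distance separates: Σwᵢ(|x−xᵢ|+|y−yᵢ|) = Σwᵢ|x−xᵢ| + Σwᵢ|y−yᵢ|, so x and y are optimised independently as 1-D weighted medians.
Total weight W = 212; half = 106.
x-coordinate, sorted with cumulative weight:
  x=3 (N5, w=2) cum 2
  x=7 (N3, w=20) cum 22
  x=15 (N4, w=70) cum 92
  x=16 (N2, w=60) cum 152  ← median
  x=20 (N1, w=60) cum 212
⇒ x* = 16
y-coordinate, sorted with cumulative weight:
  y=4 (N4, w=70) cum 70
  y=9 (N1, w=60) cum 130  ← median
  y=9 (N5, w=2) cum 132
  y=10 (N3, w=20) cum 152
  y=13 (N2, w=60) cum 212
⇒ y* = 9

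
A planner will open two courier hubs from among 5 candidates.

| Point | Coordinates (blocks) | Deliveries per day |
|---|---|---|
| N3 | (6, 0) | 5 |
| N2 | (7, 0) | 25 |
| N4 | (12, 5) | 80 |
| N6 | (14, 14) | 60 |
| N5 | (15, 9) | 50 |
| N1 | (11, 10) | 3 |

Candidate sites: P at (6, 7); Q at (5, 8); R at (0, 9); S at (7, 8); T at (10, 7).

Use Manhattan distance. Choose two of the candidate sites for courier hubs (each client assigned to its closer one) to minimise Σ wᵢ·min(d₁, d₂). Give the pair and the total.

Evaluate every pair (each demand assigned to the nearer of the two):
  {P, T}: total = 1577
  {S, T}: total = 1587
  {Q, T}: total = 1637
  {R, T}: total = 1647
  {P, S}: total = 2123
  {Q, S}: total = 2133
  {R, S}: total = 2133
  {P, Q}: total = 2349
  {P, R}: total = 2349
  {Q, R}: total = 2569
Best pair: {P, T} with total 1577.

{P, T}, total 1577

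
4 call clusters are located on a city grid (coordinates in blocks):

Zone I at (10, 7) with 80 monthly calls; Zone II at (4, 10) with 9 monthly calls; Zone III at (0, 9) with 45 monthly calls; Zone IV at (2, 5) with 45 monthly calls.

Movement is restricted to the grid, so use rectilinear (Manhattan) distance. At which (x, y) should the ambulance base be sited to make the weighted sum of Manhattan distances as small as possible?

(2, 7)

Manhattan distance separates: Σwᵢ(|x−xᵢ|+|y−yᵢ|) = Σwᵢ|x−xᵢ| + Σwᵢ|y−yᵢ|, so x and y are optimised independently as 1-D weighted medians.
Total weight W = 179; half = 89.5.
x-coordinate, sorted with cumulative weight:
  x=0 (Zone III, w=45) cum 45
  x=2 (Zone IV, w=45) cum 90  ← median
  x=4 (Zone II, w=9) cum 99
  x=10 (Zone I, w=80) cum 179
⇒ x* = 2
y-coordinate, sorted with cumulative weight:
  y=5 (Zone IV, w=45) cum 45
  y=7 (Zone I, w=80) cum 125  ← median
  y=9 (Zone III, w=45) cum 170
  y=10 (Zone II, w=9) cum 179
⇒ y* = 7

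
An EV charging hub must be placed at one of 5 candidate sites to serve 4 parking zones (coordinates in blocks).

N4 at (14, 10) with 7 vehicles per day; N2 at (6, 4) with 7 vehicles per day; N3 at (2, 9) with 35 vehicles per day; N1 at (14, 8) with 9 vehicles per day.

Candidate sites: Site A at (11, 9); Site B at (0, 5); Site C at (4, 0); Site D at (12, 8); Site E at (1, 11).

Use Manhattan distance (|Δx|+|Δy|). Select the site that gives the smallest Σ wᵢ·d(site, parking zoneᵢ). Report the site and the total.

Total weighted distance at each candidate:
  Site A (11, 9): total = 449
  Site B (0, 5): total = 545
  Site C (4, 0): total = 729
  Site D (12, 8): total = 501
  Site E (1, 11): total = 431
Minimum is at Site E with total 431 blocks.

Site E, total 431 blocks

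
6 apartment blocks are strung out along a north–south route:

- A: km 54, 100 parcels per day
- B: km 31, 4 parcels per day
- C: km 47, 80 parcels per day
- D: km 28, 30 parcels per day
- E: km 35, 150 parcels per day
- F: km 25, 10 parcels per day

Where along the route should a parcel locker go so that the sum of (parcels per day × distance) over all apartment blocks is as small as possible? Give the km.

x = 35

For a sum of weighted absolute distances on a line, the optimum is the weighted median (not the mean). Total weight W = 374; half-weight = 187.
Sort by position and accumulate weight:
  km 25 (F, w=10) → cum 10
  km 28 (D, w=30) → cum 40
  km 31 (B, w=4) → cum 44
  km 35 (E, w=150) → cum 194  ≥ 187 → median here
  km 47 (C, w=80) → cum 274
  km 54 (A, w=100) → cum 374
Optimal location: km 35.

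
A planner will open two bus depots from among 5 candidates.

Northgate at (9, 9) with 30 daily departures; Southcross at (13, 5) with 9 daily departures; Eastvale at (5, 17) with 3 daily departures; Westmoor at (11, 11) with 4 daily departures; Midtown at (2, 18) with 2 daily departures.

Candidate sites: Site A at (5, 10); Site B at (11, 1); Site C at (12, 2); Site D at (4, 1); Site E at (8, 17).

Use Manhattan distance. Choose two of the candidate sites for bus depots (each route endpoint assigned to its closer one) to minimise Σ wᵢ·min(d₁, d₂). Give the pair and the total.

Evaluate every pair (each demand assigned to the nearer of the two):
  {Site A, Site C}: total = 257
  {Site A, Site B}: total = 275
  {Site A, Site E}: total = 318
  {Site A, Site D}: total = 338
  {Site C, Site E}: total = 365
  {Site B, Site E}: total = 383
  {Site D, Site E}: total = 446
  {Site C, Site D}: total = 465
  {Site B, Site D}: total = 483
  {Site B, Site C}: total = 494
Best pair: {Site A, Site C} with total 257.

{Site A, Site C}, total 257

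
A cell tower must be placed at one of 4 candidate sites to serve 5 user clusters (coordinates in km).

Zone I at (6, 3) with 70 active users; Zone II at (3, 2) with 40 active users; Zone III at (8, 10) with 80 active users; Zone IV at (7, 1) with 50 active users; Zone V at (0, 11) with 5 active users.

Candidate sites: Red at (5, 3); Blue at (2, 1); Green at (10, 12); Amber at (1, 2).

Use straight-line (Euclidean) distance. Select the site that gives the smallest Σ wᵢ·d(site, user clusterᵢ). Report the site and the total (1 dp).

Total weighted distance at each candidate:
  Red (5, 3): total = 957.3
  Blue (2, 1): total = 1535.9
  Green (10, 12): total = 2024.3
  Amber (1, 2): total = 1636.8
Minimum is at Red with total 957.3 km.

Red, total 957.3 km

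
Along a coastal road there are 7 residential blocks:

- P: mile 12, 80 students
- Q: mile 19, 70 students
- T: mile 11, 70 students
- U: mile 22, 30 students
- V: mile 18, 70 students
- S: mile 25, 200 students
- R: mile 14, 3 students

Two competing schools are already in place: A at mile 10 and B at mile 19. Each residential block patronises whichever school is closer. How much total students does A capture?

The indifferent point is the midpoint (10+19)/2 = 14.5; residential blocks left of it (closer to A at 10) go to A, those right go to B.
  T at 11 (w=70) → A
  P at 12 (w=80) → A
  R at 14 (w=3) → A
  V at 18 (w=70) → B
  Q at 19 (w=70) → B
  U at 22 (w=30) → B
  S at 25 (w=200) → B
A captures 153; B captures 370.

153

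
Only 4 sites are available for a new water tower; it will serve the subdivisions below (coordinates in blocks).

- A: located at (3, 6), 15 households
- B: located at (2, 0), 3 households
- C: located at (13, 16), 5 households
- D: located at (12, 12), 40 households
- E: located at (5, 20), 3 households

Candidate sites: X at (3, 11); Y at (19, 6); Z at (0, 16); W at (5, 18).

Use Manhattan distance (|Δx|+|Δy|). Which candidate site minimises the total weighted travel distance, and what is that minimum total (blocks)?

Total weighted distance at each candidate:
  X (3, 11): total = 619
  Y (19, 6): total = 993
  Z (0, 16): total = 981
  W (5, 18): total = 849
Minimum is at X with total 619 blocks.

X, total 619 blocks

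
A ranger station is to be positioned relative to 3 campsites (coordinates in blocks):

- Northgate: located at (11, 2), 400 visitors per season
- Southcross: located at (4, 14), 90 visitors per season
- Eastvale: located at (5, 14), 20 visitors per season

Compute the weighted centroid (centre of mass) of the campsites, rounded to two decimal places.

The minimiser of Σwᵢ‖p−pᵢ‖² is the weighted centroid p* = (Σwᵢpᵢ)/(Σwᵢ).
Σwᵢ = 510.
Σwᵢxᵢ = 400·11 + 90·4 + 20·5 = 4860.
Σwᵢyᵢ = 400·2 + 90·14 + 20·14 = 2340.
x* = 4860/510 = 9.53, y* = 2340/510 = 4.59.

(9.53, 4.59)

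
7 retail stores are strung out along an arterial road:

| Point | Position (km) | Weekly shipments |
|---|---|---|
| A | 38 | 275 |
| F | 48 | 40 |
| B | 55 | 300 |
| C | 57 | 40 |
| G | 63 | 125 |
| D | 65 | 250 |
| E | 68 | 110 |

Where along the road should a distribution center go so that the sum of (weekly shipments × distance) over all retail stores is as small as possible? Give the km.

x = 55

For a sum of weighted absolute distances on a line, the optimum is the weighted median (not the mean). Total weight W = 1140; half-weight = 570.
Sort by position and accumulate weight:
  km 38 (A, w=275) → cum 275
  km 48 (F, w=40) → cum 315
  km 55 (B, w=300) → cum 615  ≥ 570 → median here
  km 57 (C, w=40) → cum 655
  km 63 (G, w=125) → cum 780
  km 65 (D, w=250) → cum 1030
  km 68 (E, w=110) → cum 1140
Optimal location: km 55.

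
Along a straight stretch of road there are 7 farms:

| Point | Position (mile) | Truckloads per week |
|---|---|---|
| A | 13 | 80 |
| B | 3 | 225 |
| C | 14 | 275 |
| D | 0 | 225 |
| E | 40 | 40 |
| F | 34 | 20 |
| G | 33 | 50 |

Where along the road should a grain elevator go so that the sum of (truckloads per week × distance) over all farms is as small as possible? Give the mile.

x = 13

For a sum of weighted absolute distances on a line, the optimum is the weighted median (not the mean). Total weight W = 915; half-weight = 457.5.
Sort by position and accumulate weight:
  mile 0 (D, w=225) → cum 225
  mile 3 (B, w=225) → cum 450
  mile 13 (A, w=80) → cum 530  ≥ 457.5 → median here
  mile 14 (C, w=275) → cum 805
  mile 33 (G, w=50) → cum 855
  mile 34 (F, w=20) → cum 875
  mile 40 (E, w=40) → cum 915
Optimal location: mile 13.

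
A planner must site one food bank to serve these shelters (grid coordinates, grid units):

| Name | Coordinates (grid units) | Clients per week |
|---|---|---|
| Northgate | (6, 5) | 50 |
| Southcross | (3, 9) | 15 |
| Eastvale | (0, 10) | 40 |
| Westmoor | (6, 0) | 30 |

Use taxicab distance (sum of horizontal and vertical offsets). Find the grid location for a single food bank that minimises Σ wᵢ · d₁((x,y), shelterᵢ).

Manhattan distance separates: Σwᵢ(|x−xᵢ|+|y−yᵢ|) = Σwᵢ|x−xᵢ| + Σwᵢ|y−yᵢ|, so x and y are optimised independently as 1-D weighted medians.
Total weight W = 135; half = 67.5.
x-coordinate, sorted with cumulative weight:
  x=0 (Eastvale, w=40) cum 40
  x=3 (Southcross, w=15) cum 55
  x=6 (Northgate, w=50) cum 105  ← median
  x=6 (Westmoor, w=30) cum 135
⇒ x* = 6
y-coordinate, sorted with cumulative weight:
  y=0 (Westmoor, w=30) cum 30
  y=5 (Northgate, w=50) cum 80  ← median
  y=9 (Southcross, w=15) cum 95
  y=10 (Eastvale, w=40) cum 135
⇒ y* = 5

(6, 5)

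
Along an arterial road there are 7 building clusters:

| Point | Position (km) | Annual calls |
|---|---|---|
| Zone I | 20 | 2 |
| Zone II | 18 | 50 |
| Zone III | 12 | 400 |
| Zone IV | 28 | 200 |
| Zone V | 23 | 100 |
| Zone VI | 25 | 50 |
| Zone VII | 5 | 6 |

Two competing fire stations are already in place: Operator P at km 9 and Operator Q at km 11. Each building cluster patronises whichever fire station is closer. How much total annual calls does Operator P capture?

6

The indifferent point is the midpoint (9+11)/2 = 10; building clusters left of it (closer to Operator P at 9) go to Operator P, those right go to Operator Q.
  Zone VII at 5 (w=6) → Operator P
  Zone III at 12 (w=400) → Operator Q
  Zone II at 18 (w=50) → Operator Q
  Zone I at 20 (w=2) → Operator Q
  Zone V at 23 (w=100) → Operator Q
  Zone VI at 25 (w=50) → Operator Q
  Zone IV at 28 (w=200) → Operator Q
Operator P captures 6; Operator Q captures 802.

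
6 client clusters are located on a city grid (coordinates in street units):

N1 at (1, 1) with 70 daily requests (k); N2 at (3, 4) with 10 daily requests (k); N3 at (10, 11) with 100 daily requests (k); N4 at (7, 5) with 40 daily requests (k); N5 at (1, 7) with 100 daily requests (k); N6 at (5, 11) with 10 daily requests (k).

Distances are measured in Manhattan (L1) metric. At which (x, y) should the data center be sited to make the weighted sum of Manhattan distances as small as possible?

(1, 7)

Manhattan distance separates: Σwᵢ(|x−xᵢ|+|y−yᵢ|) = Σwᵢ|x−xᵢ| + Σwᵢ|y−yᵢ|, so x and y are optimised independently as 1-D weighted medians.
Total weight W = 330; half = 165.
x-coordinate, sorted with cumulative weight:
  x=1 (N1, w=70) cum 70
  x=1 (N5, w=100) cum 170  ← median
  x=3 (N2, w=10) cum 180
  x=5 (N6, w=10) cum 190
  x=7 (N4, w=40) cum 230
  x=10 (N3, w=100) cum 330
⇒ x* = 1
y-coordinate, sorted with cumulative weight:
  y=1 (N1, w=70) cum 70
  y=4 (N2, w=10) cum 80
  y=5 (N4, w=40) cum 120
  y=7 (N5, w=100) cum 220  ← median
  y=11 (N3, w=100) cum 320
  y=11 (N6, w=10) cum 330
⇒ y* = 7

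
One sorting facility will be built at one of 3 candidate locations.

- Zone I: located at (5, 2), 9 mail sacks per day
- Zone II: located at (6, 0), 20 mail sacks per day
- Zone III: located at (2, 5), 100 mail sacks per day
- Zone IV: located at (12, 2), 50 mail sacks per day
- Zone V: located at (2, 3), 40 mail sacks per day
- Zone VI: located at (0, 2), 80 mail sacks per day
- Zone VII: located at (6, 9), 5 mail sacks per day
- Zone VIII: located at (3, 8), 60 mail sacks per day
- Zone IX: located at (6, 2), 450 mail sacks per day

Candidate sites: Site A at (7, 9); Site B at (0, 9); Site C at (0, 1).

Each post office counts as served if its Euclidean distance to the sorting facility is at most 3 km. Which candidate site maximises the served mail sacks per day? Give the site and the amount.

Coverage radius r = 3 km; a point is covered iff (Δx)²+(Δy)² ≤ 3² = 9.
  Site A (7, 9): covers {Zone VII} → 5
  Site B (0, 9): covers {none} → 0
  Site C (0, 1): covers {Zone V, Zone VI} → 120
Maximum coverage at Site C: 120 mail sacks per day.

Site C, covering 120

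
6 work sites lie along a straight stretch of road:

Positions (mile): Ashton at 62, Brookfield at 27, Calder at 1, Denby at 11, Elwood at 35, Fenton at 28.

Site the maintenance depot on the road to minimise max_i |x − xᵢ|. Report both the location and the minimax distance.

The 1-center on a line is the midpoint of the two extreme points: leftmost at 1, rightmost at 62.
Optimal location = (1 + 62)/2 = 31.5; maximum distance = (62 − 1)/2 = 30.5.

location 31.5, max distance 30.5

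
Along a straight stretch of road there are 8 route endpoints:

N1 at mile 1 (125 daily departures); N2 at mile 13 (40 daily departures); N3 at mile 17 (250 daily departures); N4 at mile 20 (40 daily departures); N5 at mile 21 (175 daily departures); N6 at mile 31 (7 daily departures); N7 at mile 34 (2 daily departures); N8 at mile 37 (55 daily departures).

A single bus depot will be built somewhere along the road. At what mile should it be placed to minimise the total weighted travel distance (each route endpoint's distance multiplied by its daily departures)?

For a sum of weighted absolute distances on a line, the optimum is the weighted median (not the mean). Total weight W = 694; half-weight = 347.
Sort by position and accumulate weight:
  mile 1 (N1, w=125) → cum 125
  mile 13 (N2, w=40) → cum 165
  mile 17 (N3, w=250) → cum 415  ≥ 347 → median here
  mile 20 (N4, w=40) → cum 455
  mile 21 (N5, w=175) → cum 630
  mile 31 (N6, w=7) → cum 637
  mile 34 (N7, w=2) → cum 639
  mile 37 (N8, w=55) → cum 694
Optimal location: mile 17.

x = 17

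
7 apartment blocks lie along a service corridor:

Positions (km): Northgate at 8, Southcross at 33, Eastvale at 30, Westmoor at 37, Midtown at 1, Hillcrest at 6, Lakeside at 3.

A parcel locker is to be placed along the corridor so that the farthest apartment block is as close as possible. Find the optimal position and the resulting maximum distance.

location 19, max distance 18

The 1-center on a line is the midpoint of the two extreme points: leftmost at 1, rightmost at 37.
Optimal location = (1 + 37)/2 = 19; maximum distance = (37 − 1)/2 = 18.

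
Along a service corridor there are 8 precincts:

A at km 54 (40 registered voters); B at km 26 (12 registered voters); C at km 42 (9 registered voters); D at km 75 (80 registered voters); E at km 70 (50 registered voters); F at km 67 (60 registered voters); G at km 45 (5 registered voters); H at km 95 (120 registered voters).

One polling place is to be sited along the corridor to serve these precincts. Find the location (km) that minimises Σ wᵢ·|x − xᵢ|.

For a sum of weighted absolute distances on a line, the optimum is the weighted median (not the mean). Total weight W = 376; half-weight = 188.
Sort by position and accumulate weight:
  km 26 (B, w=12) → cum 12
  km 42 (C, w=9) → cum 21
  km 45 (G, w=5) → cum 26
  km 54 (A, w=40) → cum 66
  km 67 (F, w=60) → cum 126
  km 70 (E, w=50) → cum 176
  km 75 (D, w=80) → cum 256  ≥ 188 → median here
  km 95 (H, w=120) → cum 376
Optimal location: km 75.

x = 75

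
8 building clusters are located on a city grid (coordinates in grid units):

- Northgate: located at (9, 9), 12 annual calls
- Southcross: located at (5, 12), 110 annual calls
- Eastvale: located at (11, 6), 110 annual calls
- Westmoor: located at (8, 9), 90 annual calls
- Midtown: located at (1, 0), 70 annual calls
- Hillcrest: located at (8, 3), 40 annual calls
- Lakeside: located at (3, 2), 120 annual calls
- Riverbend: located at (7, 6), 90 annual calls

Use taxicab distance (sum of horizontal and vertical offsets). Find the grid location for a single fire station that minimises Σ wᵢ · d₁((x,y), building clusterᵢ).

(7, 6)

Manhattan distance separates: Σwᵢ(|x−xᵢ|+|y−yᵢ|) = Σwᵢ|x−xᵢ| + Σwᵢ|y−yᵢ|, so x and y are optimised independently as 1-D weighted medians.
Total weight W = 642; half = 321.
x-coordinate, sorted with cumulative weight:
  x=1 (Midtown, w=70) cum 70
  x=3 (Lakeside, w=120) cum 190
  x=5 (Southcross, w=110) cum 300
  x=7 (Riverbend, w=90) cum 390  ← median
  x=8 (Westmoor, w=90) cum 480
  x=8 (Hillcrest, w=40) cum 520
  x=9 (Northgate, w=12) cum 532
  x=11 (Eastvale, w=110) cum 642
⇒ x* = 7
y-coordinate, sorted with cumulative weight:
  y=0 (Midtown, w=70) cum 70
  y=2 (Lakeside, w=120) cum 190
  y=3 (Hillcrest, w=40) cum 230
  y=6 (Eastvale, w=110) cum 340  ← median
  y=6 (Riverbend, w=90) cum 430
  y=9 (Northgate, w=12) cum 442
  y=9 (Westmoor, w=90) cum 532
  y=12 (Southcross, w=110) cum 642
⇒ y* = 6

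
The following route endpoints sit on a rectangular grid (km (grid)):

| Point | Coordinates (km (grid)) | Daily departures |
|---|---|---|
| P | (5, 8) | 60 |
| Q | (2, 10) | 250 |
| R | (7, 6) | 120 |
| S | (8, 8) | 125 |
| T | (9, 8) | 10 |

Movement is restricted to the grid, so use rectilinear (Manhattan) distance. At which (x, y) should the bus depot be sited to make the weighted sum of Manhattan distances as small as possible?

Manhattan distance separates: Σwᵢ(|x−xᵢ|+|y−yᵢ|) = Σwᵢ|x−xᵢ| + Σwᵢ|y−yᵢ|, so x and y are optimised independently as 1-D weighted medians.
Total weight W = 565; half = 282.5.
x-coordinate, sorted with cumulative weight:
  x=2 (Q, w=250) cum 250
  x=5 (P, w=60) cum 310  ← median
  x=7 (R, w=120) cum 430
  x=8 (S, w=125) cum 555
  x=9 (T, w=10) cum 565
⇒ x* = 5
y-coordinate, sorted with cumulative weight:
  y=6 (R, w=120) cum 120
  y=8 (P, w=60) cum 180
  y=8 (S, w=125) cum 305  ← median
  y=8 (T, w=10) cum 315
  y=10 (Q, w=250) cum 565
⇒ y* = 8

(5, 8)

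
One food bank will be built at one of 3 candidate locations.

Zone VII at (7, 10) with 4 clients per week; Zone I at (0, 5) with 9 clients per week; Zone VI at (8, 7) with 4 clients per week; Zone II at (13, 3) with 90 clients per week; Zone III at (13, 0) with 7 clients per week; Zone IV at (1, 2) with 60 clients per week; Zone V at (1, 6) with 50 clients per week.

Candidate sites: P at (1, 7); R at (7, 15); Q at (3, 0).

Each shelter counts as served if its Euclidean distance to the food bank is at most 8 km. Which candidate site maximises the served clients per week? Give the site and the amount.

Coverage radius r = 8 km; a point is covered iff (Δx)²+(Δy)² ≤ 8² = 64.
  P (1, 7): covers {Zone VII, Zone I, Zone VI, Zone IV, Zone V} → 127
  R (7, 15): covers {Zone VII} → 4
  Q (3, 0): covers {Zone I, Zone IV, Zone V} → 119
Maximum coverage at P: 127 clients per week.

P, covering 127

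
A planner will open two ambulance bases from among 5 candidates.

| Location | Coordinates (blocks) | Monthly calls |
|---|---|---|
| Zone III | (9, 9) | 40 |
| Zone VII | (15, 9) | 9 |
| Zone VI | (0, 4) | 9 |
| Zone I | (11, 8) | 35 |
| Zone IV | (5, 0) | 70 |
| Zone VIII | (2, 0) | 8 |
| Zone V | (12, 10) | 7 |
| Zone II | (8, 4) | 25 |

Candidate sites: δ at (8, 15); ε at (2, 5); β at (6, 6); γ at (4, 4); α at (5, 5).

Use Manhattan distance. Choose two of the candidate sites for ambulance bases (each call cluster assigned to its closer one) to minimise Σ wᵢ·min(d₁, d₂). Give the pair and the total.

Evaluate every pair (each demand assigned to the nearer of the two):
  {β, γ}: total = 1197
  {β, α}: total = 1231
  {ε, β}: total = 1320
  {δ, α}: total = 1343
  {δ, γ}: total = 1344
  {ε, α}: total = 1362
  {γ, α}: total = 1379
  {δ, β}: total = 1398
  {ε, γ}: total = 1544
  {δ, ε}: total = 1612
Best pair: {β, γ} with total 1197.

{β, γ}, total 1197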